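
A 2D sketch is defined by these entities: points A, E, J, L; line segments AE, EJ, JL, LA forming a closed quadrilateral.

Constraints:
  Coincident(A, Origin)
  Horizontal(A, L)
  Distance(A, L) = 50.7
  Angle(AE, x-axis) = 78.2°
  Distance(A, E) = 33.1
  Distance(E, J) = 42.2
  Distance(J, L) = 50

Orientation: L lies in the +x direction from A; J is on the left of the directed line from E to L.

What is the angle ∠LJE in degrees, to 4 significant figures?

72.04°

Checks: |EJ| = 42.20 ✓; |JL| = 50.00 ✓.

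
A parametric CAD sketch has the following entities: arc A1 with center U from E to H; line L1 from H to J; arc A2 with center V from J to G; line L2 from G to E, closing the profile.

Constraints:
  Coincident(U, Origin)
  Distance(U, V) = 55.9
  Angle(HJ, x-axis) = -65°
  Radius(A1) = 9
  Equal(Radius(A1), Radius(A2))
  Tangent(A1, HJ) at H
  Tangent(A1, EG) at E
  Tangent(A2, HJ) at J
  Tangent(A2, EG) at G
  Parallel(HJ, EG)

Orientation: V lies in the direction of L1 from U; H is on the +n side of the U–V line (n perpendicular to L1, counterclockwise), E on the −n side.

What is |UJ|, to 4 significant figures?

56.62

The slot axis is L1's direction at -65.0°, so u = (cos -65.0°, sin -65.0°) = (0.4226, -0.9063) and n = (−sin -65.0°, cos -65.0°) = (0.9063, 0.4226). U is at the origin and V lies 55.9 along u from U, so V = 55.9·u = (23.62, -50.66). Tangency of A1 to both parallel lines with radius 9.0 puts H and E at U ± 9.0·n: H = (8.157, 3.804), E = (-8.157, -3.804). Equal radii place J and G the same way about V: J = V + 9.0·n = (31.78, -46.86), G = V − 9.0·n = (15.47, -54.47). Then |UJ| = |J − U| = 56.62.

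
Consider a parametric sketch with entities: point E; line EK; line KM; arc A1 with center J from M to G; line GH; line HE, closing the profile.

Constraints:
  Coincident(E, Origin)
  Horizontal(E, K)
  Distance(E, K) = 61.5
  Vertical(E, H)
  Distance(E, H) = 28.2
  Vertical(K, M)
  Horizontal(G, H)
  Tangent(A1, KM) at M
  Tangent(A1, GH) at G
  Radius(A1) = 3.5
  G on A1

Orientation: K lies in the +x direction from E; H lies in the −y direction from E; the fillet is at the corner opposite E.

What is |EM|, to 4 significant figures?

66.27

E is at the origin; EK is horizontal with |EK| = 61.5 and K on the +x side, so K = (61.50, 0.000). E and H share the same x with |EH| = 28.2 and H on the −y side, so H = (0.000, -28.20). The virtual corner opposite E is at (61.50, -28.20). Since A1 is tangent to KM there, JM ⟂ KM and since A1 is tangent to GH there, JG ⟂ GH, with radius 3.5, so the center J sits 3.5 in from both sides at J = (58.00, -24.70). That places the tangent points at M = (61.50, -24.70) on KM and G = (58.00, -28.20) on GH. Then |EM| = |M − E| = 66.27.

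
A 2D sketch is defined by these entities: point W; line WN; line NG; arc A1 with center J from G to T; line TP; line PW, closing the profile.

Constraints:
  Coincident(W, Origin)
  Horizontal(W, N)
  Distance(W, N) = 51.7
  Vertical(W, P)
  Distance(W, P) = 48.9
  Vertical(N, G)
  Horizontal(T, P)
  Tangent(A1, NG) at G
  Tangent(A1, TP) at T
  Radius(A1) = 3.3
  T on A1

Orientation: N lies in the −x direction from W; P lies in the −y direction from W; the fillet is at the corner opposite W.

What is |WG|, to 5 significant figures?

68.937

W is at the origin; W and N share the same y with |WN| = 51.7 and N on the −x side, so N = (-51.700, 0.0000). W and P share the same x with |WP| = 48.9 and P on the −y side, so P = (0.0000, -48.900). The virtual corner opposite W is at (-51.700, -48.900). Tangency of A1 to NG means the radius JG is perpendicular to NG and since A1 is tangent to TP there, JT ⟂ TP, with radius 3.3, so the center J sits 3.3 in from both sides at J = (-48.400, -45.600). That places the tangent points at G = (-51.700, -45.600) on NG and T = (-48.400, -48.900) on TP. Then |WG| = |G − W| = 68.937.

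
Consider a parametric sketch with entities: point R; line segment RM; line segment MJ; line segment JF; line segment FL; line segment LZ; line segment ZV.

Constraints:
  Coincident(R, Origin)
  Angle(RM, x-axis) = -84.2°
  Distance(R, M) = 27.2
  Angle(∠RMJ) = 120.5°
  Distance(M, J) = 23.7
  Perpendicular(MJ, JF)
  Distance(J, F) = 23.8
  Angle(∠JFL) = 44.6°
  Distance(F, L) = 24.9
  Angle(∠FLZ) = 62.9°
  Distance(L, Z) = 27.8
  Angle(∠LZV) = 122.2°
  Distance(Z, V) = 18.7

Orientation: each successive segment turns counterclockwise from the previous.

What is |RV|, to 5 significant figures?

62.306

R is at the origin; RM runs at -84.2° with length 27.2, so M = (2.7487, -27.061). ∠RMJ = 120.5° gives MJ at -24.700° from the x-axis; with |MJ| = 23.7, J = (24.280, -36.964). MJ is perpendicular to JF, so JF runs at 65.300°; with |JF| = 23.8, F = (34.226, -15.342). ∠JFL = 44.6° gives FL at -159.30° from the x-axis; with |FL| = 24.9, L = (10.933, -24.143). ∠FLZ = 62.9° gives LZ at -42.200° from the x-axis; with |LZ| = 27.8, Z = (31.527, -42.817). ∠LZV = 122.2° gives ZV at 15.600° from the x-axis; with |ZV| = 18.7, V = (49.539, -37.788). Then |RV| = |V − R| = 62.306.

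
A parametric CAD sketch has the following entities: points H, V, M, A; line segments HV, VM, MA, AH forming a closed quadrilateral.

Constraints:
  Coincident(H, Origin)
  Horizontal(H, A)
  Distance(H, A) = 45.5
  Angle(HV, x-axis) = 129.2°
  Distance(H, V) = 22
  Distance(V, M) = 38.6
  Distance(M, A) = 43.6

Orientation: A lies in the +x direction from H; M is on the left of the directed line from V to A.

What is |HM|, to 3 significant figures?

40.7

Checks: |VM| = 38.60 ✓; |MA| = 43.60 ✓.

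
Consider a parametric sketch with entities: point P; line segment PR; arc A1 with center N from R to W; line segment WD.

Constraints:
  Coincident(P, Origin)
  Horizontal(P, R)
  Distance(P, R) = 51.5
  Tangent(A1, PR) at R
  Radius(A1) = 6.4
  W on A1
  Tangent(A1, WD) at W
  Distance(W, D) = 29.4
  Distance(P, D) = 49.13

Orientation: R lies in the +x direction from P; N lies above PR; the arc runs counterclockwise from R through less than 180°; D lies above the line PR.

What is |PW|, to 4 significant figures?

57.28

Checks: |PR| = 51.50 ✓; |NW| = 6.400 ✓; ∠(NW, WD) = 90.00° ✓; |WD| = 29.40 ✓; |PD| = 49.13 ✓.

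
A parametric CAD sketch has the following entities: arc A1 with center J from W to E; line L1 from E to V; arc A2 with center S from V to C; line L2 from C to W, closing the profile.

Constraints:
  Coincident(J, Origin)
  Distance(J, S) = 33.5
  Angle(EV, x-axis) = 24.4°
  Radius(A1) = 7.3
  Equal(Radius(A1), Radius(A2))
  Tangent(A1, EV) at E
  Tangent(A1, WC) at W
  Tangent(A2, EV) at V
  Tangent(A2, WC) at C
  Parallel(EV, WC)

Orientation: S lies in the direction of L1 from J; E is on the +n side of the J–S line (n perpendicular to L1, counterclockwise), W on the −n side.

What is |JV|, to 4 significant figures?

34.29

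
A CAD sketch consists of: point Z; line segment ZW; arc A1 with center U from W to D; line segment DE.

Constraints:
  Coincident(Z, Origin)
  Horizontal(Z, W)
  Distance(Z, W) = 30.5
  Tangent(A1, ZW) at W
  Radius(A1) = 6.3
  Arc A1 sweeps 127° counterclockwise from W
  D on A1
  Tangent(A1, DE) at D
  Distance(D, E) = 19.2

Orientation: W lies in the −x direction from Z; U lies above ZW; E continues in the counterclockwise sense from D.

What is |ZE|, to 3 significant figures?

44.9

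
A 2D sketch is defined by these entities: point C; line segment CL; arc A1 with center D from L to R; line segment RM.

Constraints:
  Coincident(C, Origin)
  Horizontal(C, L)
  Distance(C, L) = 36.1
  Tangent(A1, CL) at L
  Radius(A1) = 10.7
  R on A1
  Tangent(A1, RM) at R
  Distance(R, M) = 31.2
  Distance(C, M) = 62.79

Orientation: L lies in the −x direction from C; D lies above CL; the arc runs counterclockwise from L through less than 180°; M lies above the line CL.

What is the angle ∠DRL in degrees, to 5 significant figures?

26.117°

Checks: |DL| = 10.70 ✓; |DR| = 10.70 ✓; ∠(DR, RM) = 90.00° ✓; |RM| = 31.20 ✓; |CM| = 62.79 ✓.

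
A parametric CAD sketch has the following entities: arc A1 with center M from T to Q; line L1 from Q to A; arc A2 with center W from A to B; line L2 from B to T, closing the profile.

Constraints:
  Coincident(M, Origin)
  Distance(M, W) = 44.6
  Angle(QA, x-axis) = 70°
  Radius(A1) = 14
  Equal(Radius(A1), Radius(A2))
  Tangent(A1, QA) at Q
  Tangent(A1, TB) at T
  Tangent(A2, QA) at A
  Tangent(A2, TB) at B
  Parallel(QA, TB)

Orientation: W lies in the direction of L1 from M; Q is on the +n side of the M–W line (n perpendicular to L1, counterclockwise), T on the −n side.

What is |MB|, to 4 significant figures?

46.75

Tangency of A1 to both parallel lines with radius 14.0 puts Q and T at M ± 14.0·n: Q = (-13.16, 4.788), T = (13.16, -4.788). Equal radii place A and B the same way about W: A = W + 14.0·n = (2.098, 46.70), B = W − 14.0·n = (28.41, 37.12). Then |MB| = |B − M| = 46.75.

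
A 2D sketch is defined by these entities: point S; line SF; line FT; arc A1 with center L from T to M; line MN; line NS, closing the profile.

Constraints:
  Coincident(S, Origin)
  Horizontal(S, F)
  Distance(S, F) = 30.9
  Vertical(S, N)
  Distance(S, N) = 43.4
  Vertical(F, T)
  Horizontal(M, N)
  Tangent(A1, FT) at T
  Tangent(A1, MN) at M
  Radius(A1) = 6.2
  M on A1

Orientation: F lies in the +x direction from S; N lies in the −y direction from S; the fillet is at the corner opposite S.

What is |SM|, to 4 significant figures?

49.94

The virtual corner opposite S is at (30.90, -43.40). The tangent condition forces LT to be normal to FT and A1 meets MN tangentially, so LM is at right angles to MN, with radius 6.2, so the center L sits 6.2 in from both sides at L = (24.70, -37.20). That places the tangent points at T = (30.90, -37.20) on FT and M = (24.70, -43.40) on MN. Then |SM| = |M − S| = 49.94.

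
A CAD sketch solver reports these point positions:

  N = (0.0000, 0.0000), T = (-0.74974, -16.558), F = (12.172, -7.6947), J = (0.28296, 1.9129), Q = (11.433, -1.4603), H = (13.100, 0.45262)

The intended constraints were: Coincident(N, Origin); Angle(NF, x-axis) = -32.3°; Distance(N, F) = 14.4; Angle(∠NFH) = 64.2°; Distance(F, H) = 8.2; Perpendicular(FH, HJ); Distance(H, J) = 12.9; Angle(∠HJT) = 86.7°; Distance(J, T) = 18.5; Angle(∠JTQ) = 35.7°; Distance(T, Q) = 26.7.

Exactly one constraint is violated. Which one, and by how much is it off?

Distance(T, Q) = 26.7 — off by 7.30.

N = (0.00, 0.00) ✓; NF at -32.30° ✓; |NF| = 14.40 ✓; ∠NFH = 64.20° ✓; |FH| = 8.200 ✓; ∠(FH, HJ) = 90.00° ✓; |HJ| = 12.90 ✓; ∠HJT = 86.70° ✓; |JT| = 18.50 ✓; ∠JTQ = 35.70° ✓; |TQ| = 19.40 ✗.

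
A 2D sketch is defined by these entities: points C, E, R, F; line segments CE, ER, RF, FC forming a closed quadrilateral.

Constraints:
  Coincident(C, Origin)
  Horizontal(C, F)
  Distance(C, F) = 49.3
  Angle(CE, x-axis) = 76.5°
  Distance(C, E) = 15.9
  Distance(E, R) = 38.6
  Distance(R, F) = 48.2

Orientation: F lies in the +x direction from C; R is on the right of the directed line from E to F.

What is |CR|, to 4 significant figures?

24.03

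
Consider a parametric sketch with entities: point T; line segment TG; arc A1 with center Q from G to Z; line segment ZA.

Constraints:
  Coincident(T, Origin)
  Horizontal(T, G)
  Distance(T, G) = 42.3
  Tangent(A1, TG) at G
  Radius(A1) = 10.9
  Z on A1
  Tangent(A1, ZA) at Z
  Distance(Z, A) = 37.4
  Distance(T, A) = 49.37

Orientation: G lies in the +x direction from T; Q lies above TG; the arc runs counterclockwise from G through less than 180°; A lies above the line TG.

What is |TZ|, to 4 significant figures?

53.14

Checks: ∠(QG, GT) = 90.00° ✓; |QG| = 10.90 ✓; |QZ| = 10.90 ✓; ∠(QZ, ZA) = 90.00° ✓; |ZA| = 37.40 ✓; |TA| = 49.37 ✓.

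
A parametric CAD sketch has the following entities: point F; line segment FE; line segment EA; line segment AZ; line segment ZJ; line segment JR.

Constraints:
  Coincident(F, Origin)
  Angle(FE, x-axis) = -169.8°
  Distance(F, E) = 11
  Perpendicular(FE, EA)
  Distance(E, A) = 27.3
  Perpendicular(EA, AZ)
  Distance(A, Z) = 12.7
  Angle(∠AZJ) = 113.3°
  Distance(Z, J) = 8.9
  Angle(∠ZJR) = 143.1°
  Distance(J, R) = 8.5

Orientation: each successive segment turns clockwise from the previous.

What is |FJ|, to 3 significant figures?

19.8

F is at the origin; FE runs at -169.8° with length 11.0, so E = (-10.8, -1.95). FE ⟂ EA, so EA runs at 100°; with |EA| = 27.3, A = (-15.7, 24.9). EA is perpendicular to AZ, so AZ runs at 10.2°; with |AZ| = 12.7, Z = (-3.16, 27.2). ∠AZJ = 113.3° gives ZJ at -56.5° from the x-axis; with |ZJ| = 8.9, J = (1.75, 19.7). Then |FJ| = |J − F| = 19.8.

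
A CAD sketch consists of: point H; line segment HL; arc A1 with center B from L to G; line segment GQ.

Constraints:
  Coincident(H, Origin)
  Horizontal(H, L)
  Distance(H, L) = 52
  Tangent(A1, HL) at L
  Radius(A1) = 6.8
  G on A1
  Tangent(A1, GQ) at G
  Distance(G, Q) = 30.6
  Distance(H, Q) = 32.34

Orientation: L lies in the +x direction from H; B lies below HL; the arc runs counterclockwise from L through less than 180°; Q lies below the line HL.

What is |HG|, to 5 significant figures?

47.632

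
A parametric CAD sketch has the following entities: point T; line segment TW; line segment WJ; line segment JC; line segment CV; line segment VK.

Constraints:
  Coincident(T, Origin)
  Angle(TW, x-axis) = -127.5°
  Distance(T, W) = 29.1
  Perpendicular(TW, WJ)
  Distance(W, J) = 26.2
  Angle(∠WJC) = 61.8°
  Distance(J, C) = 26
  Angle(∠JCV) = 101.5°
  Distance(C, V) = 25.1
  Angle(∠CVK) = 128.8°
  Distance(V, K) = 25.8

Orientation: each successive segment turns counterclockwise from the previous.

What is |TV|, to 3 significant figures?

16.8

T is at the origin; TW runs at -127.5° with length 29.1, so W = (-17.7, -23.1). TW ⟂ WJ, so WJ runs at -37.5°; with |WJ| = 26.2, J = (3.07, -39.0). ∠WJC = 61.8° gives JC at 80.7° from the x-axis; with |JC| = 26.0, C = (7.27, -13.4). ∠JCV = 101.5° gives CV at 159° from the x-axis; with |CV| = 25.1, V = (-16.2, -4.46). Then |TV| = |V − T| = 16.8.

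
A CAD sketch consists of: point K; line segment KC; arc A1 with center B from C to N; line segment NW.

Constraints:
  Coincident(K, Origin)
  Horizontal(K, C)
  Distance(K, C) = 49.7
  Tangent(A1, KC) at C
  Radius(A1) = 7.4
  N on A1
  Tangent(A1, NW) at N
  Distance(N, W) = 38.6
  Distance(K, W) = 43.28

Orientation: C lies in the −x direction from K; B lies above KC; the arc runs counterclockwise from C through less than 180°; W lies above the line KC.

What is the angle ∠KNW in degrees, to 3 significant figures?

63.3°

K is at the origin; KC is horizontal with |KC| = 49.7 and C on the −x side, so C = (-49.7, 0.00). Tangency of A1 to KC means the radius BC is perpendicular to KC, so B = C + (0, 7.4) = (-49.7, 7.40). Since BN ⟂ NW (tangency), |BW| = √(7.4² + 38.6²) = 39.3 regardless of where N sits on A1. So W lies on both circle(K, 43.28) and circle(B, 39.3); the above-KC intersection is W = (-23.3, 36.5). N is the foot of the tangent from W: N = (-43.4, 3.54).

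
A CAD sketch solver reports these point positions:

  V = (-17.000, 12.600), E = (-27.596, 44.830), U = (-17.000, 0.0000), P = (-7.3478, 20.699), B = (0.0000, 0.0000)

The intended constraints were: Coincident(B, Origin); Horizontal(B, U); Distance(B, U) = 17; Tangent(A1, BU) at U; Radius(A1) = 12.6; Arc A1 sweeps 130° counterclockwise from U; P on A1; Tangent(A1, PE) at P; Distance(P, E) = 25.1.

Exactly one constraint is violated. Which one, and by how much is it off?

Distance(P, E) = 25.1 — off by 6.40.

B = (0.00, 0.00) ✓; B.y = 0.00, U.y = 0.00 ✓; |BU| = 17.00 ✓; ∠(VU, UB) = 90.00° ✓; |VU| = 12.60 ✓; bearing(V→P) − bearing(V→U) = 130.0° ✓; |VP| = 12.60 ✓; ∠(VP, PE) = 90.00° ✓; |PE| = 31.50 ✗.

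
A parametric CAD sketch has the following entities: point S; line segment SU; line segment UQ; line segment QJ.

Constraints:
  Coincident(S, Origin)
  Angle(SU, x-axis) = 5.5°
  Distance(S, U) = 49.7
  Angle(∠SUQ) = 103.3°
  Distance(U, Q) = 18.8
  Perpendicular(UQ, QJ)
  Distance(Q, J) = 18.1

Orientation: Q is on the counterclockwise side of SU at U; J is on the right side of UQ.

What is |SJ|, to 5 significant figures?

73.020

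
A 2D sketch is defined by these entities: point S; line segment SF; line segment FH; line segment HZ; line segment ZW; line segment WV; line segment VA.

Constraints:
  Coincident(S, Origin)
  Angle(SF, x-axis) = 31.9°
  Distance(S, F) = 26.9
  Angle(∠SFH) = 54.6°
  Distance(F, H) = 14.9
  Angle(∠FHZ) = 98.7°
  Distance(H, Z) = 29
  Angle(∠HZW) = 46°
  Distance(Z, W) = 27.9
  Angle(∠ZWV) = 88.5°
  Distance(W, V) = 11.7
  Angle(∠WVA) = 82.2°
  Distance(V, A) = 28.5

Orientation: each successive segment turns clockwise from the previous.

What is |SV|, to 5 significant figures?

22.294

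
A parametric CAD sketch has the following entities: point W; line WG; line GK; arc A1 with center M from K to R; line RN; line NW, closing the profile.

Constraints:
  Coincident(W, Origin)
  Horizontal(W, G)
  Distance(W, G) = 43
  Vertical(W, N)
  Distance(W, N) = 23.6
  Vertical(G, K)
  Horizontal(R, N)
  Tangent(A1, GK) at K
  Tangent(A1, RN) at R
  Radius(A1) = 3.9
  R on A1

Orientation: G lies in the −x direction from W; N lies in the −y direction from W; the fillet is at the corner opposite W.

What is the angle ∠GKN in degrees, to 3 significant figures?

95.2°

W is at the origin; WG is horizontal with |WG| = 43.0 and G on the −x side, so G = (-43.0, 0.00). W and N share the same x with |WN| = 23.6 and N on the −y side, so N = (0.00, -23.6). The virtual corner opposite W is at (-43.0, -23.6). Since A1 is tangent to GK there, MK ⟂ GK and the tangent condition forces MR to be normal to RN, with radius 3.9, so the center M sits 3.9 in from both sides at M = (-39.1, -19.7). That places the tangent points at K = (-43.0, -19.7) on GK and R = (-39.1, -23.6) on RN. Then cos ∠GKN = KG·KN / (|KG||KN|), giving 95.2°.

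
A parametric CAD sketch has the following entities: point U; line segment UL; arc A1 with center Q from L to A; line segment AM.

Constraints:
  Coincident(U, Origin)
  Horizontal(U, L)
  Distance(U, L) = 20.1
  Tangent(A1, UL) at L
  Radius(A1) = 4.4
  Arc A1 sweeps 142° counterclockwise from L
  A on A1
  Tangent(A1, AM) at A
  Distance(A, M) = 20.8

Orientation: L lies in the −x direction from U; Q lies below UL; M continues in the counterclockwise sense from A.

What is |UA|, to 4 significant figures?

24.13

U is at the origin; UL is horizontal with |UL| = 20.1 and L on the −x side, so L = (-20.10, 0.000). A1 meets UL tangentially, so QL is at right angles to UL, so Q = L + (0, -4.4) = (-20.10, -4.400). On A1, L sits at bearing 90° from Q; a 142° counterclockwise sweep puts A at bearing 232°, so A = Q + 4.4·(cos 232°, sin 232°) = (-22.81, -7.867). Then |UA| = |A − U| = 24.13.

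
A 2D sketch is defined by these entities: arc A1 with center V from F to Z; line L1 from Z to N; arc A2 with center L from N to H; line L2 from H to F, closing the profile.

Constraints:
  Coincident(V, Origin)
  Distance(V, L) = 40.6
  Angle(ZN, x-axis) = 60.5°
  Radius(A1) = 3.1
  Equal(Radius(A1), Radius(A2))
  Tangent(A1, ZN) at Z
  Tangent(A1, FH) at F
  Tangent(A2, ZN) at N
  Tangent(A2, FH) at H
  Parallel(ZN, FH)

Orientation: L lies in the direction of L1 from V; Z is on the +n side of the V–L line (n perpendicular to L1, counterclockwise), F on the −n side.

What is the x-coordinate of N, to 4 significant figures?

17.29

The slot axis is L1's direction at 60.5°, so u = (cos 60.5°, sin 60.5°) = (0.4924, 0.8704) and n = (−sin 60.5°, cos 60.5°) = (-0.8704, 0.4924). V is at the origin and L lies 40.6 along u from V, so L = 40.6·u = (19.99, 35.34). Tangency of A1 to both parallel lines with radius 3.1 puts Z and F at V ± 3.1·n: Z = (-2.698, 1.527), F = (2.698, -1.527). Equal radii place N and H the same way about L: N = L + 3.1·n = (17.29, 36.86), H = L − 3.1·n = (22.69, 33.81). So N.x = 17.29.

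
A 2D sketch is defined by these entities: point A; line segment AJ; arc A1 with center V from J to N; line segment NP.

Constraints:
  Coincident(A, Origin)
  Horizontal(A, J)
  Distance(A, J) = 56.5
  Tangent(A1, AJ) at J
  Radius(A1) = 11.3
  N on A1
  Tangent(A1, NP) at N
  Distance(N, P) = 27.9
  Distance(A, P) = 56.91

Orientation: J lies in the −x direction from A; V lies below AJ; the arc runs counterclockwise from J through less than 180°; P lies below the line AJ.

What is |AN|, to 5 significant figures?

66.825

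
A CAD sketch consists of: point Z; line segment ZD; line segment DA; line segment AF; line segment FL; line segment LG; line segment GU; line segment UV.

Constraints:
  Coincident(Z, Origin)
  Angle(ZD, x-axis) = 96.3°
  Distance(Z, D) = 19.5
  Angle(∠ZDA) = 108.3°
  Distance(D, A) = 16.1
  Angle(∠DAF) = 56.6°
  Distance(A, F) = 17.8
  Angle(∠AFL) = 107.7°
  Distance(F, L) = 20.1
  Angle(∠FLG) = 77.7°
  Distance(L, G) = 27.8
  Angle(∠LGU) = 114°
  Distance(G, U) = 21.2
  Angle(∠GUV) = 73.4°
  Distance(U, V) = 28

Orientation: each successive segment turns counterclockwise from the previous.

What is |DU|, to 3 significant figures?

25.2

Z is at the origin; ZD runs at 96.3° with length 19.5, so D = (-2.14, 19.4). ∠ZDA = 108.3° gives DA at 168° from the x-axis; with |DA| = 16.1, A = (-17.9, 22.7). ∠DAF = 56.6° gives AF at -68.6° from the x-axis; with |AF| = 17.8, F = (-11.4, 6.16). ∠AFL = 107.7° gives FL at 3.70° from the x-axis; with |FL| = 20.1, L = (8.66, 7.45). ∠FLG = 77.7° gives LG at 106° from the x-axis; with |LG| = 27.8, G = (1.00, 34.2). ∠LGU = 114.0° gives GU at 172° from the x-axis; with |GU| = 21.2, U = (-20.0, 37.1). Then |DU| = |U − D| = 25.2.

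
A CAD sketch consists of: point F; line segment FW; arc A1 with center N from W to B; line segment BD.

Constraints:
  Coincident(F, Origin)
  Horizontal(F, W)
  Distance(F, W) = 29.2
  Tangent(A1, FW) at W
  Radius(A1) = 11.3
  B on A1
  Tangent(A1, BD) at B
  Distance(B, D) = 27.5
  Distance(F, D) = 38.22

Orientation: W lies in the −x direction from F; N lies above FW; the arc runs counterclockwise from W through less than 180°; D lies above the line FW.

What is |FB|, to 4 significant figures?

20.27

Checks: |FW| = 29.20 ✓; |NB| = 11.30 ✓; ∠(NB, BD) = 90.00° ✓; |BD| = 27.50 ✓; |FD| = 38.22 ✓.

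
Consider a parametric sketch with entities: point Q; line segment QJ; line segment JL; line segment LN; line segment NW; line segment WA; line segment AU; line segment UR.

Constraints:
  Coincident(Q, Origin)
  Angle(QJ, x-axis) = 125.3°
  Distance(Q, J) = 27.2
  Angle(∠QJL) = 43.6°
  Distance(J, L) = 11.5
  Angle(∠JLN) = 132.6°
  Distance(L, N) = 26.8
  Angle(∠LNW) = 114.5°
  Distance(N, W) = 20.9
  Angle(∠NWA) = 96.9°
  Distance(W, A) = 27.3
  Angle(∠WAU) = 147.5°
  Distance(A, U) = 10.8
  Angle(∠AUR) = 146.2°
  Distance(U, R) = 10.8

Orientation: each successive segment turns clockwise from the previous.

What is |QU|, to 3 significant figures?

31.9

Q is at the origin; QJ runs at 125.3° with length 27.2, so J = (-15.7, 22.2). ∠QJL = 43.6° gives JL at -11.1° from the x-axis; with |JL| = 11.5, L = (-4.43, 20.0). ∠JLN = 132.6° gives LN at -58.5° from the x-axis; with |LN| = 26.8, N = (9.57, -2.87). ∠LNW = 114.5° gives NW at -124° from the x-axis; with |NW| = 20.9, W = (-2.12, -20.2). ∠NWA = 96.9° gives WA at 153° from the x-axis; with |WA| = 27.3, A = (-26.4, -7.76). ∠WAU = 147.5° gives AU at 120° from the x-axis; with |AU| = 10.8, U = (-31.9, 1.56). Then |QU| = |U − Q| = 31.9.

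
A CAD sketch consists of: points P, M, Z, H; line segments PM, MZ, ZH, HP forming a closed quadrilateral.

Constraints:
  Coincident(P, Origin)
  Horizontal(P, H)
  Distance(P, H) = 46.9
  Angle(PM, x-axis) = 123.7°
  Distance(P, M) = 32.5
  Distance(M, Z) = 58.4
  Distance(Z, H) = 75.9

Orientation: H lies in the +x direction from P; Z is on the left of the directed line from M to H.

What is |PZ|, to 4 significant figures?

73.93

P is at the origin; P and H share the same y with |PH| = 46.9 and H in +x, so H = (46.9, 0). PM runs at 123.7° with |PM| = 32.5, so M = (-18.03, 27.04). Z is determined by |MZ| = 58.4 and |ZH| = 75.9 together: it lies at the intersection of circle(M, 58.4) and circle(H, 75.9). With |MH| = 70.34, the foot of the radical line on MH is 18.46 from M and the perpendicular offset is √(58.4² − 18.46²) = 55.41. Taking the left-of-MH solution: Z = (20.31, 71.09).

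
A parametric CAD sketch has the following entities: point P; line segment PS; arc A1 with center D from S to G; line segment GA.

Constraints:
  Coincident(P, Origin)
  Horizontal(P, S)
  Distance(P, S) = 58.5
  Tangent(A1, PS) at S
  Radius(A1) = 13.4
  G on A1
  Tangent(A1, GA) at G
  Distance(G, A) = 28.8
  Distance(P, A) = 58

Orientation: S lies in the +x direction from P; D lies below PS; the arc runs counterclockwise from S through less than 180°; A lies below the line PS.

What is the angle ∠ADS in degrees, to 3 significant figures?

148°

P is at the origin; PS is horizontal with |PS| = 58.5 and S on the +x side, so S = (58.5, 0.00). The tangent condition forces DS to be normal to PS, so D = S + (0, -13.4) = (58.5, -13.4). Since DG ⟂ GA (tangency), |DA| = √(13.4² + 28.8²) = 31.8 regardless of where G sits on A1. So A lies on both circle(P, 58.0) and circle(D, 31.8); the below-PS intersection is A = (41.7, -40.3). G is the foot of the tangent from A: G = (45.2, -11.8).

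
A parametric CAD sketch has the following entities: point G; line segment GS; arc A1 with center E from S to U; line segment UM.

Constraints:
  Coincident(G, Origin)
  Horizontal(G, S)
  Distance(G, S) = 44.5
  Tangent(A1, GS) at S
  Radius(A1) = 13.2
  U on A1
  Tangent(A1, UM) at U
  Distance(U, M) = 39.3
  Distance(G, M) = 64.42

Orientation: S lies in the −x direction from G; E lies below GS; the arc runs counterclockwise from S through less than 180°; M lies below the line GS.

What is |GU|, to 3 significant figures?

59.3

Checks: |EU| = 13.20 ✓; ∠(EU, UM) = 90.00° ✓; |UM| = 39.30 ✓; |GM| = 64.42 ✓.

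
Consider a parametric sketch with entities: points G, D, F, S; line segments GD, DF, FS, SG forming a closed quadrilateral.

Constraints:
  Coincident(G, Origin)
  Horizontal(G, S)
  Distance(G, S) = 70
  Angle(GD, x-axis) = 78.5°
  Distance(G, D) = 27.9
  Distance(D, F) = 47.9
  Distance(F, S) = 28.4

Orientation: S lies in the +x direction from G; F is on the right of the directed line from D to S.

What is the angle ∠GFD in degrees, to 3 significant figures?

35.4°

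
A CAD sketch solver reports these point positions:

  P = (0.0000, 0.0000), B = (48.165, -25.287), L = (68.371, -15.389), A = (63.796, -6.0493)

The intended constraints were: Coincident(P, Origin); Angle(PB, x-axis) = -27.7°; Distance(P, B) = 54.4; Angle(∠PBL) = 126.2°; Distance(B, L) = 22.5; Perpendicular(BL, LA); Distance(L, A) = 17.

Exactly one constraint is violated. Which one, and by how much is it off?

Distance(L, A) = 17 — off by 6.60.

P = (0.00, 0.00) ✓; PB at -27.70° ✓; |PB| = 54.40 ✓; ∠PBL = 126.2° ✓; |BL| = 22.50 ✓; ∠(BL, LA) = 90.00° ✓; |LA| = 10.40 ✗.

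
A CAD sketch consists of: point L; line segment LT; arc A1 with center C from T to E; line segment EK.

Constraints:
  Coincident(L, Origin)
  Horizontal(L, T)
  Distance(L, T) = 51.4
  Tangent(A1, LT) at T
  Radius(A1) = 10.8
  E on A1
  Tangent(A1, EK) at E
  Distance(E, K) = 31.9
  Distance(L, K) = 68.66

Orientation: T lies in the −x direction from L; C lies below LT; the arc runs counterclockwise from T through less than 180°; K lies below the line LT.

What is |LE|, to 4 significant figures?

63.28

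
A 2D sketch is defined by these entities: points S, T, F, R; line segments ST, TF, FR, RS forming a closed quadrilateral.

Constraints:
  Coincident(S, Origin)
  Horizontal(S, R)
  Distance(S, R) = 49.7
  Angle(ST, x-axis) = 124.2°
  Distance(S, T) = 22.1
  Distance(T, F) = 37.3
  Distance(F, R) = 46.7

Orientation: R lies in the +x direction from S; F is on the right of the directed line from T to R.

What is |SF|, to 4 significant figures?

15.48

S is at the origin; SR is horizontal with |SR| = 49.7 and R in +x, so R = (49.7, 0). ST runs at 124.2° with |ST| = 22.1, so T = (-12.42, 18.28). F is determined by |TF| = 37.3 and |FR| = 46.7 together: it lies at the intersection of circle(T, 37.3) and circle(R, 46.7). With |TR| = 64.76, the foot of the radical line on TR is 26.28 from T and the perpendicular offset is √(37.3² − 26.28²) = 26.47. Taking the right-of-TR solution: F = (5.319, -14.53).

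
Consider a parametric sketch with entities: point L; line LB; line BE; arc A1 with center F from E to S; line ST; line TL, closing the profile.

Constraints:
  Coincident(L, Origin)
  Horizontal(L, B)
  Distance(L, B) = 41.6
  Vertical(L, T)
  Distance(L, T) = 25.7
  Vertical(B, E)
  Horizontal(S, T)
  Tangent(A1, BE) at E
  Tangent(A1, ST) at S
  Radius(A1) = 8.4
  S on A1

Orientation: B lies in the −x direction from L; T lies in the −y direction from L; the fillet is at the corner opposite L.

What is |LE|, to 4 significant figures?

45.05

The virtual corner opposite L is at (-41.60, -25.70). Tangency of A1 to BE means the radius FE is perpendicular to BE and tangency of A1 to ST means the radius FS is perpendicular to ST, with radius 8.4, so the center F sits 8.4 in from both sides at F = (-33.20, -17.30). That places the tangent points at E = (-41.60, -17.30) on BE and S = (-33.20, -25.70) on ST. Then |LE| = |E − L| = 45.05.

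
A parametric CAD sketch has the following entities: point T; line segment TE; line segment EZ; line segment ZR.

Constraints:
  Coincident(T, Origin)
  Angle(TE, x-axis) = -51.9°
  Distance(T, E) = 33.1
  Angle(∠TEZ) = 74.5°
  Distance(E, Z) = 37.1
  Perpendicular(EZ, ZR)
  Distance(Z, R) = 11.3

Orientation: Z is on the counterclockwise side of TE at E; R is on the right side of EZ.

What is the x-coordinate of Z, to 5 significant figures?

42.440

T is at the origin; TE runs at -51.9° with length 33.1, so E = 33.1·(cos -51.9°, sin -51.9°) = (20.424, -26.048). ∠TEZ = 74.5°, so EZ runs at -51.9° + (180° − 74.5°) = 53.600° from the x-axis; with |EZ| = 37.1, Z = E + 37.1·(cos 53.600°, sin 53.600°) = (42.440, 3.8140). So Z.x = 42.440.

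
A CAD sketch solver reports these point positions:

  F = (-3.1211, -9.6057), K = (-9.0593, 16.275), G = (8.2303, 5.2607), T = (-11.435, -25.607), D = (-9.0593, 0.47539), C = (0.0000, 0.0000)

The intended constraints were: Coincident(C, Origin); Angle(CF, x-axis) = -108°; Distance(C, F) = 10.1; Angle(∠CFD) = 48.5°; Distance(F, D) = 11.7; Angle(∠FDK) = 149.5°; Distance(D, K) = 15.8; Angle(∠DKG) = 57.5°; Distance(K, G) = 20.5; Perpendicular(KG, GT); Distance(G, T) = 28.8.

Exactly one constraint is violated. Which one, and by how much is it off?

Distance(G, T) = 28.8 — off by 7.80.

C = (0.00, 0.00) ✓; CF at -108.0° ✓; |CF| = 10.10 ✓; ∠CFD = 48.50° ✓; |FD| = 11.70 ✓; ∠FDK = 149.5° ✓; |DK| = 15.80 ✓; ∠DKG = 57.50° ✓; |KG| = 20.50 ✓; ∠(KG, GT) = 90.00° ✓; |GT| = 36.60 ✗.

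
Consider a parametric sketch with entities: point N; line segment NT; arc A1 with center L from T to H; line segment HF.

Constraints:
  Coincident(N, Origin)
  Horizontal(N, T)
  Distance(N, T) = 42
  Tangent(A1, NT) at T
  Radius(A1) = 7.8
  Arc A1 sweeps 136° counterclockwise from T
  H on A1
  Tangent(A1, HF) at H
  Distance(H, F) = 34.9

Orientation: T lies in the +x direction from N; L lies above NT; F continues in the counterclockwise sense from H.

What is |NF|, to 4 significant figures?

43.77

N is at the origin; NT is horizontal with |NT| = 42.0 and T on the +x side, so T = (42.00, 0.000). Tangency of A1 to NT means the radius LT is perpendicular to NT, so L = T + (0, 7.8) = (42.00, 7.800). On A1, T sits at bearing -90° from L; a 136° counterclockwise sweep puts H at bearing 46°, so H = L + 7.8·(cos 46°, sin 46°) = (47.42, 13.41). The tangent condition forces LH to be normal to HF, so HF runs along (−sin 46°, cos 46°); with |HF| = 34.9, F = (22.31, 37.65). Then |NF| = |F − N| = 43.77.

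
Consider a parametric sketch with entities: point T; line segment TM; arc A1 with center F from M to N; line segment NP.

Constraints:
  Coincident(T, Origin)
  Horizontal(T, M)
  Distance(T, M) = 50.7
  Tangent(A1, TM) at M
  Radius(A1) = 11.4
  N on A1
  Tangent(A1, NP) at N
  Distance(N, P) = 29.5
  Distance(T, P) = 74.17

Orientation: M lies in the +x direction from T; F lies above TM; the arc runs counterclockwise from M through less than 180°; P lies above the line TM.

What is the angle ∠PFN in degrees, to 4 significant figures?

68.87°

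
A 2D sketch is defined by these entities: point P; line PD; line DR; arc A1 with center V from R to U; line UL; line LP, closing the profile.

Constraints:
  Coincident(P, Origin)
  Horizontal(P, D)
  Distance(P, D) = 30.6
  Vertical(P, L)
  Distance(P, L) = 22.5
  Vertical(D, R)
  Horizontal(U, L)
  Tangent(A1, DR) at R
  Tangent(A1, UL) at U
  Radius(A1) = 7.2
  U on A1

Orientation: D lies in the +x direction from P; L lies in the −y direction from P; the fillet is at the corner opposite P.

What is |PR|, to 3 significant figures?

34.2

P is at the origin; PD is horizontal with |PD| = 30.6 and D on the +x side, so D = (30.6, 0.00). P and L share the same x with |PL| = 22.5 and L on the −y side, so L = (0.00, -22.5). The virtual corner opposite P is at (30.6, -22.5). Since A1 is tangent to DR there, VR ⟂ DR and since A1 is tangent to UL there, VU ⟂ UL, with radius 7.2, so the center V sits 7.2 in from both sides at V = (23.4, -15.3). That places the tangent points at R = (30.6, -15.3) on DR and U = (23.4, -22.5) on UL. Then |PR| = |R − P| = 34.2.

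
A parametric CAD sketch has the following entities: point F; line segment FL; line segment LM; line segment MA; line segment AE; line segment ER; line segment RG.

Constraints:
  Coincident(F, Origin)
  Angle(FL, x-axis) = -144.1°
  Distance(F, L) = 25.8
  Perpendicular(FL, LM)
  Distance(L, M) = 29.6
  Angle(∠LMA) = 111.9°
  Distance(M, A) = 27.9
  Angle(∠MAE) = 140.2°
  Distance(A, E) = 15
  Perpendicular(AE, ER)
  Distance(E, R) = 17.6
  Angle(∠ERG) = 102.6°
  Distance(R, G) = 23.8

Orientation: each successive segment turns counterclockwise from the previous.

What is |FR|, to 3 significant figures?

20.7

F is at the origin; FL runs at -144.1° with length 25.8, so L = (-20.9, -15.1). The perpendicularity gives LM at right angles to FL, so LM runs at -54.1°; with |LM| = 29.6, M = (-3.54, -39.1). ∠LMA = 111.9° gives MA at 14.0° from the x-axis; with |MA| = 27.9, A = (23.5, -32.4). ∠MAE = 140.2° gives AE at 53.8° from the x-axis; with |AE| = 15.0, E = (32.4, -20.3). AE ⟂ ER, so ER runs at 144°; with |ER| = 17.6, R = (18.2, -9.86). Then |FR| = |R − F| = 20.7.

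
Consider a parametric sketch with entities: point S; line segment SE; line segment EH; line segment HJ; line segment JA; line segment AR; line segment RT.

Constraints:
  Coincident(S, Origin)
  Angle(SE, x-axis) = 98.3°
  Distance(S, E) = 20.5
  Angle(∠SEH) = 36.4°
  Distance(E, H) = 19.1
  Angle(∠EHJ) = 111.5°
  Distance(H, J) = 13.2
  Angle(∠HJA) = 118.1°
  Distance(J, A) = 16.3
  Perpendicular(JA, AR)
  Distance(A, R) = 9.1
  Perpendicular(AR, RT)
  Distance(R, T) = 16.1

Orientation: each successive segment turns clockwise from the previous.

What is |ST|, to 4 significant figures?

5.642

S is at the origin; SE runs at 98.3° with length 20.5, so E = (-2.959, 20.29). ∠SEH = 36.4° gives EH at -45.30° from the x-axis; with |EH| = 19.1, H = (10.48, 6.709). ∠EHJ = 111.5° gives HJ at -113.8° from the x-axis; with |HJ| = 13.2, J = (5.149, -5.368). ∠HJA = 118.1° gives JA at -175.7° from the x-axis; with |JA| = 16.3, A = (-11.11, -6.591). JA is perpendicular to AR, so AR runs at 94.30°; with |AR| = 9.1, R = (-11.79, 2.484). AR ⟂ RT, so RT runs at 4.300°; with |RT| = 16.1, T = (4.267, 3.691). Then |ST| = |T − S| = 5.642.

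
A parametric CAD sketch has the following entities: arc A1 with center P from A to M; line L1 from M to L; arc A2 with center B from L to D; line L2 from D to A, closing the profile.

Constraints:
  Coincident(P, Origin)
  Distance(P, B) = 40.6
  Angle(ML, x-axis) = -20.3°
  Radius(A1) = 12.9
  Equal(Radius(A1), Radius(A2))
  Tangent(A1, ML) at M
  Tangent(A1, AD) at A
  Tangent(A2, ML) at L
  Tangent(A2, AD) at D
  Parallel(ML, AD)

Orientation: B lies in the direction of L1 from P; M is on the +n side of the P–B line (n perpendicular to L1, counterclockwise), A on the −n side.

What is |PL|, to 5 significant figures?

42.600

The slot axis is L1's direction at -20.3°, so u = (cos -20.3°, sin -20.3°) = (0.93789, -0.34694) and n = (−sin -20.3°, cos -20.3°) = (0.34694, 0.93789). P is at the origin and B lies 40.6 along u from P, so B = 40.6·u = (38.078, -14.086). Tangency of A1 to both parallel lines with radius 12.9 puts M and A at P ± 12.9·n: M = (4.4755, 12.099), A = (-4.4755, -12.099). Equal radii place L and D the same way about B: L = B + 12.9·n = (42.554, -1.9868), D = B − 12.9·n = (33.603, -26.184). Then |PL| = |L − P| = 42.600.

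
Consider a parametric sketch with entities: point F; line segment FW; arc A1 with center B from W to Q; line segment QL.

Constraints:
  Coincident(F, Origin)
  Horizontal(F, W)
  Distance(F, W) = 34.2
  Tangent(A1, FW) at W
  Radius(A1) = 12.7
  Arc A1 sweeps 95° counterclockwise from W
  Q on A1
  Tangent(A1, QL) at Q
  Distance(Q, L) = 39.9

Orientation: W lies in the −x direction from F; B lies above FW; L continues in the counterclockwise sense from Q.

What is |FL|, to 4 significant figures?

59.11

On A1, W sits at bearing -90° from B; a 95° counterclockwise sweep puts Q at bearing 5°, so Q = B + 12.7·(cos 5°, sin 5°) = (-21.55, 13.81). Since A1 is tangent to QL there, BQ ⟂ QL, so QL runs along (−sin 5°, cos 5°); with |QL| = 39.9, L = (-25.03, 53.56). Then |FL| = |L − F| = 59.11.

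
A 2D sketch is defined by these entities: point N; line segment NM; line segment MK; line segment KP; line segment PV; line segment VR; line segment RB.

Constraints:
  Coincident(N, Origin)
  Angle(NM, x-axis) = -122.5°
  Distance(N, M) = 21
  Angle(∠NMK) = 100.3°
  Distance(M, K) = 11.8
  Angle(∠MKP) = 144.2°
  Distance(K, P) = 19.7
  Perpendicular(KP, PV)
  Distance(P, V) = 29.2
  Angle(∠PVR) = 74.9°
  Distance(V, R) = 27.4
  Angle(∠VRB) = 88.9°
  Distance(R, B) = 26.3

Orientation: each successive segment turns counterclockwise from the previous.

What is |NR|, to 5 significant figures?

7.2896

N is at the origin; NM runs at -122.5° with length 21.0, so M = (-11.283, -17.711). ∠NMK = 100.3° gives MK at -42.800° from the x-axis; with |MK| = 11.8, K = (-2.6253, -25.729). ∠MKP = 144.2° gives KP at -7.0000° from the x-axis; with |KP| = 19.7, P = (16.928, -28.129). KP ⟂ PV, so PV runs at 83.000°; with |PV| = 29.2, V = (20.486, 0.85289). ∠PVR = 74.9° gives VR at -171.90° from the x-axis; with |VR| = 27.4, R = (-6.6402, -3.0078). Then |NR| = |R − N| = 7.2896.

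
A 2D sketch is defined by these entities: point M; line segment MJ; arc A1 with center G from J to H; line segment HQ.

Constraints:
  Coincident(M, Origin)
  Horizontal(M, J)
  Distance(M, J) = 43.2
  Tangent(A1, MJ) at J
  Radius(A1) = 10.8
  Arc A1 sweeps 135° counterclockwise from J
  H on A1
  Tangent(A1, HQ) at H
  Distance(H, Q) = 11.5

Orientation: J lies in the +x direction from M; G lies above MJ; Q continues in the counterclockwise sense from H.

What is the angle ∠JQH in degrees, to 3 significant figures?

43.9°

M is at the origin; MJ is horizontal with |MJ| = 43.2 and J on the +x side, so J = (43.2, 0.00). Since A1 is tangent to MJ there, GJ ⟂ MJ, so G = J + (0, 10.8) = (43.2, 10.8). On A1, J sits at bearing -90° from G; a 135° counterclockwise sweep puts H at bearing 45°, so H = G + 10.8·(cos 45°, sin 45°) = (50.8, 18.4). Since A1 is tangent to HQ there, GH ⟂ HQ, so HQ runs along (−sin 45°, cos 45°); with |HQ| = 11.5, Q = (42.7, 26.6). Then cos ∠JQH = QJ·QH / (|QJ||QH|), giving 43.9°.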